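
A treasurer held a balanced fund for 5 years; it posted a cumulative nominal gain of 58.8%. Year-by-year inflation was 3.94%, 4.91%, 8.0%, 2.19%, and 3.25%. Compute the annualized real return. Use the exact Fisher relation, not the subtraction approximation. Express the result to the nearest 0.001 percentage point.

Cumulative inflation factor: 1.0394 × 1.0491 × 1.080 × 1.0219 × 1.0325 ≈ 1.24257.
Nominal growth factor: 1.58800. Real growth factor = 1.58800 / 1.24257 ≈ 1.27799.
Annualized: 1.27799^(1/5) − 1 ≈ 0.05028.

5.028%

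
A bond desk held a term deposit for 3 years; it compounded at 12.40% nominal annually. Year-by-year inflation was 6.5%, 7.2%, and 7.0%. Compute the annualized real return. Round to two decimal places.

5.15%

Cumulative inflation factor: 1.065 × 1.072 × 1.070 ≈ 1.22160.
Nominal growth factor: 1.42003. Real growth factor = 1.42003 / 1.22160 ≈ 1.16244.
Annualized: 1.16244^(1/3) − 1 ≈ 0.05145.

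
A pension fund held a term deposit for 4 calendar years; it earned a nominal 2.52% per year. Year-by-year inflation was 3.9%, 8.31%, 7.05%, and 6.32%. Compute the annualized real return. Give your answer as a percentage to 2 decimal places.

-3.63%

Cumulative inflation factor: 1.039 × 1.0831 × 1.0705 × 1.0632 ≈ 1.28081.
Nominal growth factor: 1.10467. Real growth factor = 1.10467 / 1.28081 ≈ 0.86248.
Annualized: 0.86248^(1/4) − 1 ≈ -0.03631.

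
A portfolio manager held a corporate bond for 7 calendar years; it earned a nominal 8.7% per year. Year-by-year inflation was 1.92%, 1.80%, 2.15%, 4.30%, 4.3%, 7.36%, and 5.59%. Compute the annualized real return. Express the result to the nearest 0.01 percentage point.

4.62%

Cumulative inflation factor: 1.0192 × 1.0180 × 1.0215 × 1.0430 × 1.043 × 1.0736 × 1.0559 ≈ 1.30701.
Nominal growth factor: 1.79311. Real growth factor = 1.79311 / 1.30701 ≈ 1.37192.
Annualized: 1.37192^(1/7) − 1 ≈ 0.04621.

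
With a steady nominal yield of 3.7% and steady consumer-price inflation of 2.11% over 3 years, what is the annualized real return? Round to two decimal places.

With constant rates the annual real return is the same each year: (1+3.7%)/(1+2.11%) − 1 = 0.01557.

1.56%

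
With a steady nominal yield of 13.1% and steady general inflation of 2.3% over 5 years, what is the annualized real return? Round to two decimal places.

10.56%

With constant rates the annual real return is the same each year: (1+13.1%)/(1+2.3%) − 1 = 0.10557.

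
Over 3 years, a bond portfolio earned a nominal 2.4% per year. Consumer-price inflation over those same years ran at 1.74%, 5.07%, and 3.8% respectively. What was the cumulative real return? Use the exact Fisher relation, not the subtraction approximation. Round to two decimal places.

Cumulative inflation factor: 1.0174 × 1.0507 × 1.038 ≈ 1.10960.
Nominal growth factor: 1.07374. Real growth factor = 1.07374 / 1.10960 ≈ 0.96768.
Total real return ≈ -3.2319%.

-3.23%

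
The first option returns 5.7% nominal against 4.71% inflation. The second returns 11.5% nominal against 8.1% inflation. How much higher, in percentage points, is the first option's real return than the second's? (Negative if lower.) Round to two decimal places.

-2.20

The first option real return: 1.057/1.0471 − 1 = 0.945%.
The second real return: 1.115/1.081 − 1 = 3.145%.
Difference: 0.945 − 3.145 = -2.200 pp.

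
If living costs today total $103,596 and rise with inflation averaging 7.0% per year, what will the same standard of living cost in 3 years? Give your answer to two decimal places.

Cumulative price-level factor: (1+7.0%)^3 = 1.225043.
Multiplying $103,596 by the price-level factor gives the future nominal sum.

$126,909.55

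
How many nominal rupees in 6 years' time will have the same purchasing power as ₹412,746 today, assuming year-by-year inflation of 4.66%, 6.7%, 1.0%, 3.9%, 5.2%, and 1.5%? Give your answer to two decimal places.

Cumulative price-level factor: 1.0466 × 1.067 × 1.010 × 1.039 × 1.052 × 1.015 ≈ 1.2513069399.
Multiplying ₹412,746 by the price-level factor gives the future nominal sum.

₹516,471.93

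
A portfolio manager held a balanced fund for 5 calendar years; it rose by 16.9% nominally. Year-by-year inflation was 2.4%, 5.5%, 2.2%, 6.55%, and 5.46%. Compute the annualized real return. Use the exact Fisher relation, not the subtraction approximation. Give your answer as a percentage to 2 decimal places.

-1.18%

Cumulative inflation factor: 1.024 × 1.055 × 1.022 × 1.0655 × 1.0546 ≈ 1.24064.
Nominal growth factor: 1.16900. Real growth factor = 1.16900 / 1.24064 ≈ 0.94226.
Annualized: 0.94226^(1/5) − 1 ≈ -0.01182.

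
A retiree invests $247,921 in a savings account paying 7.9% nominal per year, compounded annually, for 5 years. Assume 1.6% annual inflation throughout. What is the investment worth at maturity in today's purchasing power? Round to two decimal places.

Nominal value at maturity: $247,921 × (1 + 7.9%)^5 ≈ $362,593.94.
Price-level factor over 5 years: (1 + 1.6%)^5 ≈ 1.0826012887.
Dividing the nominal maturity value by the price-level factor gives the value in today's money.

$334,928.42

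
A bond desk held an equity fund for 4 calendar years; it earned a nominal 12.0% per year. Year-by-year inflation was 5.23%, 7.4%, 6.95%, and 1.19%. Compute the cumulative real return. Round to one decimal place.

Cumulative inflation factor: 1.0523 × 1.074 × 1.0695 × 1.0119 ≈ 1.22310.
Nominal growth factor: 1.57352. Real growth factor = 1.57352 / 1.22310 ≈ 1.28650.
Total real return ≈ 28.6500%.

28.7%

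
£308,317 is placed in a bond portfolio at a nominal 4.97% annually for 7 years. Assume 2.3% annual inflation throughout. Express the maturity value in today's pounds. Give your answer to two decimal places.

Nominal value at maturity: £308,317 × (1 + 4.97%)^7 ≈ £432,966.06.
Price-level factor over 7 years: (1 + 2.3%)^7 ≈ 1.1725447756.
The maturity value deflated by that factor is the answer in today's purchasing power.

£369,253.33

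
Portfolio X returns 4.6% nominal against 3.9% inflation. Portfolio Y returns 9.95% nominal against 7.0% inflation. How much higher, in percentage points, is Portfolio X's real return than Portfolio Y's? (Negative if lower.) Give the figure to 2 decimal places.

Portfolio X real return: 1.046/1.039 − 1 = 0.674%.
Portfolio Y real return: 1.0995/1.070 − 1 = 2.757%.
Difference: 0.674 − 2.757 = -2.083 pp.

-2.08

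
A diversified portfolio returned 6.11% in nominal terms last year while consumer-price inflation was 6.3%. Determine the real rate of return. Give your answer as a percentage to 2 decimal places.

Real return via the Fisher equation: (1 + 6.11%)/(1 + 6.3%) − 1 = 1.0611/1.063 − 1 ≈ -0.00179.

-0.18%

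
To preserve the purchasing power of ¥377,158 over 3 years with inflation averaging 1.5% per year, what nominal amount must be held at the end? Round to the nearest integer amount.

¥394,386

Cumulative price-level factor: (1+1.5%)^3 = 1.045678375.
The nominal amount required is ¥377,158 scaled up by that factor.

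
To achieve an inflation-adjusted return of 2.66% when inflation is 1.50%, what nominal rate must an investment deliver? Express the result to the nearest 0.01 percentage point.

4.20%

By the Fisher equation, 1 + r_nom = (1 + 2.66%)(1 + 1.50%) = 1.0266 × 1.0150 = 1.041999.
So r_nom = 4.1999%.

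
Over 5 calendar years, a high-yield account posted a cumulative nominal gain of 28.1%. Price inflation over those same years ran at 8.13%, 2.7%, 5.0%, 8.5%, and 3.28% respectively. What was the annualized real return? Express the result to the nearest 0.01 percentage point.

Cumulative inflation factor: 1.0813 × 1.027 × 1.050 × 1.085 × 1.0328 ≈ 1.30663.
Nominal growth factor: 1.28100. Real growth factor = 1.28100 / 1.30663 ≈ 0.98039.
Annualized: 0.98039^(1/5) − 1 ≈ -0.00395.

-0.40%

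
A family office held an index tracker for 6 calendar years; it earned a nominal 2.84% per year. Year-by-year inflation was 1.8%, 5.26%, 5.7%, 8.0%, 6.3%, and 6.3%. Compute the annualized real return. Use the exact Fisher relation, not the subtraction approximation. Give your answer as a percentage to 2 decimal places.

-2.56%

Cumulative inflation factor: 1.018 × 1.0526 × 1.057 × 1.080 × 1.063 × 1.063 ≈ 1.38222.
Nominal growth factor: 1.18297. Real growth factor = 1.18297 / 1.38222 ≈ 0.85585.
Annualized: 0.85585^(1/6) − 1 ≈ -0.02561.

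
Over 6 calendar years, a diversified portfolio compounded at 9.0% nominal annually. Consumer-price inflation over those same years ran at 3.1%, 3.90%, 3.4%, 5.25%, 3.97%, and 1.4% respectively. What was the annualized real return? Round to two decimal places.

5.32%

Cumulative inflation factor: 1.031 × 1.0390 × 1.034 × 1.0525 × 1.0397 × 1.014 ≈ 1.22903.
Nominal growth factor: 1.67710. Real growth factor = 1.67710 / 1.22903 ≈ 1.36457.
Annualized: 1.36457^(1/6) − 1 ≈ 0.05317.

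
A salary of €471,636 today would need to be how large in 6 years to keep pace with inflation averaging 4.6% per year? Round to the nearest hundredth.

Cumulative price-level factor: (1+4.6%)^6 ≈ 1.3097551271.
The nominal amount required is €471,636 scaled up by that factor.

€617,727.67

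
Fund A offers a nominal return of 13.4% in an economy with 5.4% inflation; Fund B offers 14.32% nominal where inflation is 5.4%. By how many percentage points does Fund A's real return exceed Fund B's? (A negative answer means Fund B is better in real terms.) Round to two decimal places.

Fund A real return: 1.134/1.054 − 1 = 7.590%.
Fund B real return: 1.1432/1.054 − 1 = 8.463%.
Difference: 7.590 − 8.463 = -0.873 pp.

-0.87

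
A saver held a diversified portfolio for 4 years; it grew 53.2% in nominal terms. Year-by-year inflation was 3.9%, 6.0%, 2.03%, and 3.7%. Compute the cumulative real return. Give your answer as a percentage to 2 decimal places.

31.47%

Cumulative inflation factor: 1.039 × 1.060 × 1.0203 × 1.037 ≈ 1.16527.
Nominal growth factor: 1.53200. Real growth factor = 1.53200 / 1.16527 ≈ 1.31471.
Total real return ≈ 31.4712%.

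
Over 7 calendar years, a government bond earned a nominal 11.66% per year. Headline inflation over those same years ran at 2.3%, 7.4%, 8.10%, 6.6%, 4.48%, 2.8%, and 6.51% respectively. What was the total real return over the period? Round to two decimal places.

49.42%

Cumulative inflation factor: 1.023 × 1.074 × 1.0810 × 1.066 × 1.0448 × 1.028 × 1.0651 ≈ 1.44837.
Nominal growth factor: 2.16413. Real growth factor = 2.16413 / 1.44837 ≈ 1.49418.
Total real return ≈ 49.4183%.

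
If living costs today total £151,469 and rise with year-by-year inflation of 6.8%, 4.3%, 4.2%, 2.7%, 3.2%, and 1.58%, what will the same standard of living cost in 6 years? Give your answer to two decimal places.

Cumulative price-level factor: 1.068 × 1.043 × 1.042 × 1.027 × 1.032 × 1.0158 ≈ 1.2496305371.
The nominal amount required is £151,469 scaled up by that factor.

£189,280.29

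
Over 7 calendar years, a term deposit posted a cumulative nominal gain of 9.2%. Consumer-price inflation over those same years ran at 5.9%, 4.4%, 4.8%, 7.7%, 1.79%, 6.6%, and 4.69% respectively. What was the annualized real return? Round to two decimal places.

-3.66%

Cumulative inflation factor: 1.059 × 1.044 × 1.048 × 1.077 × 1.0179 × 1.066 × 1.0469 ≈ 1.41756.
Nominal growth factor: 1.09200. Real growth factor = 1.09200 / 1.41756 ≈ 0.77034.
Annualized: 0.77034^(1/7) − 1 ≈ -0.03659.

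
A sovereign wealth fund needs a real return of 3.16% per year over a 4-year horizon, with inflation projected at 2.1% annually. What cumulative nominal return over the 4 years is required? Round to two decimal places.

Required annual nominal rate: (1+3.16%)(1+2.1%) − 1 = 5.32636%.
Cumulative over 4 years: (1 + 0.0532636)^4 − 1 ≈ 0.23069.

23.07%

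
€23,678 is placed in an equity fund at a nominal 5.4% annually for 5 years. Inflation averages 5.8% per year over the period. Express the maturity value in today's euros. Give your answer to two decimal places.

€23,233.77

Nominal value at maturity: €23,678 × (1 + 5.4%)^5 ≈ €30,799.81.
Price-level factor over 5 years: (1 + 5.8%)^5 ≈ 1.3256483588.
Dividing the nominal maturity value by the price-level factor gives the value in today's money.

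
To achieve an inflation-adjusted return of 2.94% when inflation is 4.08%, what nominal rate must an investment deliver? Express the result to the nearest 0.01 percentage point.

By the Fisher equation, 1 + r_nom = (1 + 2.94%)(1 + 4.08%) = 1.0294 × 1.0408 = 1.07139952.
So r_nom = 7.139952%.

7.14%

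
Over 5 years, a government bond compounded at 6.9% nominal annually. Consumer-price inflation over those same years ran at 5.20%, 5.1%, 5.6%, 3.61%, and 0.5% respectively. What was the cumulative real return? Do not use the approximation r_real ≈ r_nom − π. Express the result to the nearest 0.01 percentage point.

14.83%

Cumulative inflation factor: 1.0520 × 1.051 × 1.056 × 1.0361 × 1.005 ≈ 1.21577.
Nominal growth factor: 1.39601. Real growth factor = 1.39601 / 1.21577 ≈ 1.14826.
Total real return ≈ 14.8255%.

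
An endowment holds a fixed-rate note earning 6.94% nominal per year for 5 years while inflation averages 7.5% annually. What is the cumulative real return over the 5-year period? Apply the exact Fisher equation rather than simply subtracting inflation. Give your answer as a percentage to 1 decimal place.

-2.6%

The annual real rate is (1+6.94%)/(1+7.5%) − 1 = -0.5209%.
Compounded over 5 years: (1 + -0.005209)^5 − 1 ≈ -0.02578.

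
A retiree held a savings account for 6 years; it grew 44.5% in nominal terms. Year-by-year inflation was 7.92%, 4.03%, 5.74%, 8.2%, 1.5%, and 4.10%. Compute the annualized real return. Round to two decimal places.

Cumulative inflation factor: 1.0792 × 1.0403 × 1.0574 × 1.082 × 1.015 × 1.0410 ≈ 1.35720.
Nominal growth factor: 1.44500. Real growth factor = 1.44500 / 1.35720 ≈ 1.06469.
Annualized: 1.06469^(1/6) − 1 ≈ 0.01050.

1.05%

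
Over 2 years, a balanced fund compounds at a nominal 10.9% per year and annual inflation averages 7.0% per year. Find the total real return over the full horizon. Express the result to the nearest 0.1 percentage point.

The annual real rate is (1+10.9%)/(1+7.0%) − 1 = 3.6449%.
Compounded over 2 years: (1 + 0.036449)^2 − 1 ≈ 0.07423.

7.4%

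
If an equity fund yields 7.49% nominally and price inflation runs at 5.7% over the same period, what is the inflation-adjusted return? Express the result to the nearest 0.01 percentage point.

1.69%

Real return via the Fisher equation: (1 + 7.49%)/(1 + 5.7%) − 1 = 1.0749/1.057 − 1 ≈ 0.01693.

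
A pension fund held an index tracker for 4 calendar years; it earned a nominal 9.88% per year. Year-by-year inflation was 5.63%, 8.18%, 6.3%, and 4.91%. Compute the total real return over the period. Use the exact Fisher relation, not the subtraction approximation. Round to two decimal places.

Cumulative inflation factor: 1.0563 × 1.0818 × 1.063 × 1.0491 ≈ 1.27434.
Nominal growth factor: 1.45772. Real growth factor = 1.45772 / 1.27434 ≈ 1.14391.
Total real return ≈ 14.3906%.

14.39%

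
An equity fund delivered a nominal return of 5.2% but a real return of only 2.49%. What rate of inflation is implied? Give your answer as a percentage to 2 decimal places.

From (1+r_nom) = (1+r_real)(1+π), we get 1+π = (1 + 5.2%)/(1 + 2.49%) = 1.052/1.0249 ≈ 1.02644.
So π ≈ 2.6442%.

2.64%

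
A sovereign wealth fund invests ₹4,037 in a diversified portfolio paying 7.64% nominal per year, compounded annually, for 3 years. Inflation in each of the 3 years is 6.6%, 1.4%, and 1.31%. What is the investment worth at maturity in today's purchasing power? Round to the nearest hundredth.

Nominal value at maturity: ₹4,037 × (1 + 7.64%)^3 ≈ ₹5,034.77.
Price-level factor over 3 years: 1.066 × 1.014 × 1.0131 = 1.0950841044.
The maturity value deflated by that factor is the answer in today's purchasing power.

₹4,597.61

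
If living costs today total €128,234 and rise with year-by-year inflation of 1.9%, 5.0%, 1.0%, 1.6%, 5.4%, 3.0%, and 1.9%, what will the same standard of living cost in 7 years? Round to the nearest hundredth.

€155,752.05

Cumulative price-level factor: 1.019 × 1.050 × 1.010 × 1.016 × 1.054 × 1.030 × 1.019 ≈ 1.2145924702.
The nominal amount required is €128,234 scaled up by that factor.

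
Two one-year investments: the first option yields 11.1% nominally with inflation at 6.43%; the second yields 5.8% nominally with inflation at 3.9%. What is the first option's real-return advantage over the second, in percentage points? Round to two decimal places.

The first option real return: 1.111/1.0643 − 1 = 4.388%.
The second real return: 1.058/1.039 − 1 = 1.829%.
Difference: 4.388 − 1.829 = 2.559 pp.

2.56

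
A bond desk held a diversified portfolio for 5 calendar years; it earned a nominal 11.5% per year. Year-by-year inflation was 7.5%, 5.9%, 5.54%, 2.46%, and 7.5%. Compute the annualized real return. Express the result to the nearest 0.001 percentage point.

Cumulative inflation factor: 1.075 × 1.059 × 1.0554 × 1.0246 × 1.075 ≈ 1.32338.
Nominal growth factor: 1.72335. Real growth factor = 1.72335 / 1.32338 ≈ 1.30224.
Annualized: 1.30224^(1/5) − 1 ≈ 0.05424.

5.424%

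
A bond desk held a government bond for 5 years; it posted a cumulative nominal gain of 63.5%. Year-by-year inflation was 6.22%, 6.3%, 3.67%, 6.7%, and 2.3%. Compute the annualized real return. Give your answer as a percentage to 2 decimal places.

5.06%

Cumulative inflation factor: 1.0622 × 1.063 × 1.0367 × 1.067 × 1.023 ≈ 1.27771.
Nominal growth factor: 1.63500. Real growth factor = 1.63500 / 1.27771 ≈ 1.27963.
Annualized: 1.27963^(1/5) − 1 ≈ 0.05055.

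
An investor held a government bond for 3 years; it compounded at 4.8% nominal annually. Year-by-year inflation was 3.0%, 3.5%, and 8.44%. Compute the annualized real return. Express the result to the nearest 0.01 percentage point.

Cumulative inflation factor: 1.030 × 1.035 × 1.0844 ≈ 1.15602.
Nominal growth factor: 1.15102. Real growth factor = 1.15102 / 1.15602 ≈ 0.99567.
Annualized: 0.99567^(1/3) − 1 ≈ -0.00144.

-0.14%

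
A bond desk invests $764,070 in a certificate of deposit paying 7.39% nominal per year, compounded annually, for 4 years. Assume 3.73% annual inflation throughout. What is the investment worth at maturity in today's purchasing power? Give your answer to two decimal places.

$877,750.34

Nominal value at maturity: $764,070 × (1 + 7.39%)^4 ≈ $1,016,221.82.
Price-level factor over 4 years: (1 + 3.73%)^4 ≈ 1.1577572562.
Dividing the nominal maturity value by the price-level factor gives the value in today's money.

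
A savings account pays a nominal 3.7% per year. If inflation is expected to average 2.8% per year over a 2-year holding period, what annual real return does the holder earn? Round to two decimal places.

With constant rates the annual real return is the same each year: (1+3.7%)/(1+2.8%) − 1 = 0.00875.

0.88%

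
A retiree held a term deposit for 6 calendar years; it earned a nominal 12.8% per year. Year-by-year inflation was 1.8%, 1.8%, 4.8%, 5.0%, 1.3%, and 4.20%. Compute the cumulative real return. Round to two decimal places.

71.13%

Cumulative inflation factor: 1.018 × 1.018 × 1.048 × 1.050 × 1.013 × 1.0420 ≈ 1.20371.
Nominal growth factor: 2.05994. Real growth factor = 2.05994 / 1.20371 ≈ 1.71132.
Total real return ≈ 71.1320%.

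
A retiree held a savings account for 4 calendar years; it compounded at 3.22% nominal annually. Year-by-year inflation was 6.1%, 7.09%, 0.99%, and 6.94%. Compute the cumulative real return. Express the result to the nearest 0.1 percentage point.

-7.5%

Cumulative inflation factor: 1.061 × 1.0709 × 1.0099 × 1.0694 ≈ 1.22711.
Nominal growth factor: 1.13516. Real growth factor = 1.13516 / 1.22711 ≈ 0.92507.
Total real return ≈ -7.4934%.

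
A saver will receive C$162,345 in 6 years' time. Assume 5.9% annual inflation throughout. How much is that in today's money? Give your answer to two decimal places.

C$115,096.78

Price-level factor over 6 years: (1 + 5.9%)^6 ≈ 1.4105086721.
Purchasing power today: C$162,345 divided by that factor.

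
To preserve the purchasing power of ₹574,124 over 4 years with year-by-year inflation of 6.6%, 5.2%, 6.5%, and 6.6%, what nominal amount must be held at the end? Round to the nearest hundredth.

₹730,946.28

Cumulative price-level factor: 1.066 × 1.052 × 1.065 × 1.066 ≈ 1.2731505353.
Multiplying ₹574,124 by the price-level factor gives the future nominal sum.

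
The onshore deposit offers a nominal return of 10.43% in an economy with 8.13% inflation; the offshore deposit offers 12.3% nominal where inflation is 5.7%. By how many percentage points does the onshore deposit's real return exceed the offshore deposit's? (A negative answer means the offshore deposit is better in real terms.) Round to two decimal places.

The onshore deposit real return: 1.1043/1.0813 − 1 = 2.127%.
The offshore deposit real return: 1.123/1.057 − 1 = 6.244%.
Difference: 2.127 − 6.244 = -4.117 pp.

-4.12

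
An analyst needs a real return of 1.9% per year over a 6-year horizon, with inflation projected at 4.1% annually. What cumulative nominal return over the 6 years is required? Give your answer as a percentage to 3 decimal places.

42.479%

Required annual nominal rate: (1+1.9%)(1+4.1%) − 1 = 6.0779%.
Cumulative over 6 years: (1 + 0.060779)^6 − 1 ≈ 0.42479.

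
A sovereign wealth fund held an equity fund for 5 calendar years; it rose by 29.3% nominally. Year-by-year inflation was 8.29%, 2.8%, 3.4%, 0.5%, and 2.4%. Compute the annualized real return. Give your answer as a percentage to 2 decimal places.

1.77%

Cumulative inflation factor: 1.0829 × 1.028 × 1.034 × 1.005 × 1.024 ≈ 1.18459.
Nominal growth factor: 1.29300. Real growth factor = 1.29300 / 1.18459 ≈ 1.09152.
Annualized: 1.09152^(1/5) − 1 ≈ 0.01767.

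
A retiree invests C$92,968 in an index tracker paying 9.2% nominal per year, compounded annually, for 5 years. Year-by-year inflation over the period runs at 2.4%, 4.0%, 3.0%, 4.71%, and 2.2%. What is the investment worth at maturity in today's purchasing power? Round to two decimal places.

C$122,980.74

Nominal value at maturity: C$92,968 × (1 + 9.2%)^5 ≈ C$144,359.94.
Price-level factor over 5 years: 1.024 × 1.040 × 1.030 × 1.0471 × 1.022 ≈ 1.1738418150.
Dividing the nominal maturity value by the price-level factor gives the value in today's money.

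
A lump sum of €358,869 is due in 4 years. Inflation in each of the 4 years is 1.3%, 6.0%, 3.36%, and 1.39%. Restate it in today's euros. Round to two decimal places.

€318,913.58

Price-level factor over 4 years: 1.013 × 1.060 × 1.0336 × 1.0139 ≈ 1.1252860482.
Purchasing power today: €358,869 divided by that factor.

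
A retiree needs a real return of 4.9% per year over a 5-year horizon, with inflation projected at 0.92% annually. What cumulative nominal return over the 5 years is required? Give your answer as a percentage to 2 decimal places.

Required annual nominal rate: (1+4.9%)(1+0.92%) − 1 = 5.86508%.
Cumulative over 5 years: (1 + 0.0586508)^5 − 1 ≈ 0.32973.

32.97%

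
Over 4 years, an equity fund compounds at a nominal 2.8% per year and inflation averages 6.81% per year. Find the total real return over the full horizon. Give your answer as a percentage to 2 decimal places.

-14.19%

The annual real rate is (1+2.8%)/(1+6.81%) − 1 = -3.7543%.
Compounded over 4 years: (1 + -0.037543)^4 − 1 ≈ -0.14193.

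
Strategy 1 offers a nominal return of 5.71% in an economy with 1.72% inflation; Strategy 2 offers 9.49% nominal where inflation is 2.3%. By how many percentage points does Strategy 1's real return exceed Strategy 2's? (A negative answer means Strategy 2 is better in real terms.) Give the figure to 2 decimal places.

Strategy 1 real return: 1.0571/1.0172 − 1 = 3.923%.
Strategy 2 real return: 1.0949/1.023 − 1 = 7.028%.
Difference: 3.923 − 7.028 = -3.105 pp.

-3.11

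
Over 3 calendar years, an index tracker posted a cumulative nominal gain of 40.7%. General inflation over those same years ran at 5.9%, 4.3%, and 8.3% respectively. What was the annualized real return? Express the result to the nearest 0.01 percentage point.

5.56%

Cumulative inflation factor: 1.059 × 1.043 × 1.083 ≈ 1.19621.
Nominal growth factor: 1.40700. Real growth factor = 1.40700 / 1.19621 ≈ 1.17621.
Annualized: 1.17621^(1/3) − 1 ≈ 0.05559.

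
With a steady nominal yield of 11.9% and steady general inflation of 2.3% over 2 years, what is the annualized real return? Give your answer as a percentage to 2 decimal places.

9.38%

With constant rates the annual real return is the same each year: (1+11.9%)/(1+2.3%) − 1 = 0.09384.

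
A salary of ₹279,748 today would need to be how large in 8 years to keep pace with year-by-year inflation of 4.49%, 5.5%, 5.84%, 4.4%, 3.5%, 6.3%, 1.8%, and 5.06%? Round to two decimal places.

₹400,962.08

Cumulative price-level factor: 1.0449 × 1.055 × 1.0584 × 1.044 × 1.035 × 1.063 × 1.018 × 1.0506 ≈ 1.4332973815.
Multiplying ₹279,748 by the price-level factor gives the future nominal sum.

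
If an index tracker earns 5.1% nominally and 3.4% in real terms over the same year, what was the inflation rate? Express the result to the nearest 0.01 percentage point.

1.64%

From (1+r_nom) = (1+r_real)(1+π), we get 1+π = (1 + 5.1%)/(1 + 3.4%) = 1.051/1.034 ≈ 1.01644.
So π ≈ 1.6441%.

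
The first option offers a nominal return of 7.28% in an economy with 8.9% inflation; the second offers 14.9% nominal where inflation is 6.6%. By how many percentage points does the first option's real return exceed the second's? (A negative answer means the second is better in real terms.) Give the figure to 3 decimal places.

-9.274

The first option real return: 1.0728/1.089 − 1 = -1.4876%.
The second real return: 1.149/1.066 − 1 = 7.7861%.
Difference: -1.4876 − 7.7861 = -9.2737 pp.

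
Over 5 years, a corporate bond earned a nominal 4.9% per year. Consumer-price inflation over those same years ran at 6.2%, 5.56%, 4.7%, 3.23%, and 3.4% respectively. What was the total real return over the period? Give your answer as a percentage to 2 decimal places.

1.39%

Cumulative inflation factor: 1.062 × 1.0556 × 1.047 × 1.0323 × 1.034 ≈ 1.25284.
Nominal growth factor: 1.27022. Real growth factor = 1.27022 / 1.25284 ≈ 1.01387.
Total real return ≈ 1.3866%.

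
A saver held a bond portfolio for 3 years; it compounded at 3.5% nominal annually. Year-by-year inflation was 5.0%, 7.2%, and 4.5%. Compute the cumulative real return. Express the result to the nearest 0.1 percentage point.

-5.7%

Cumulative inflation factor: 1.050 × 1.072 × 1.045 ≈ 1.17625.
Nominal growth factor: 1.10872. Real growth factor = 1.10872 / 1.17625 ≈ 0.94259.
Total real return ≈ -5.7415%.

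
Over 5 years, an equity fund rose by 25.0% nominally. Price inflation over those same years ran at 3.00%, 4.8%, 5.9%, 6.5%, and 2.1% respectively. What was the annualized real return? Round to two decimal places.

0.11%

Cumulative inflation factor: 1.0300 × 1.048 × 1.059 × 1.065 × 1.021 ≈ 1.24300.
Nominal growth factor: 1.25000. Real growth factor = 1.25000 / 1.24300 ≈ 1.00563.
Annualized: 1.00563^(1/5) − 1 ≈ 0.00112.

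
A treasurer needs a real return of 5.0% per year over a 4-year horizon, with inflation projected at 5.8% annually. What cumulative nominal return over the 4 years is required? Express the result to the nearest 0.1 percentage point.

52.3%

Required annual nominal rate: (1+5.0%)(1+5.8%) − 1 = 11.09%.
Cumulative over 4 years: (1 + 0.1109)^4 − 1 ≈ 0.52300.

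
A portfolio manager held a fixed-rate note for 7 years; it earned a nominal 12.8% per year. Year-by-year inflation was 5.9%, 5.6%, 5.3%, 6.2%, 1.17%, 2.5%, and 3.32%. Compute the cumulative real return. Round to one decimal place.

Cumulative inflation factor: 1.059 × 1.056 × 1.053 × 1.062 × 1.0117 × 1.025 × 1.0332 ≈ 1.33990.
Nominal growth factor: 2.32361. Real growth factor = 2.32361 / 1.33990 ≈ 1.73417.
Total real return ≈ 73.4167%.

73.4%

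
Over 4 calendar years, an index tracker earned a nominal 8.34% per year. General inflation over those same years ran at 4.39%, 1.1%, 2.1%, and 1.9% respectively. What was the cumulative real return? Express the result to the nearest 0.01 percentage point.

Cumulative inflation factor: 1.0439 × 1.011 × 1.021 × 1.019 ≈ 1.09802.
Nominal growth factor: 1.37770. Real growth factor = 1.37770 / 1.09802 ≈ 1.25472.
Total real return ≈ 25.4716%.

25.47%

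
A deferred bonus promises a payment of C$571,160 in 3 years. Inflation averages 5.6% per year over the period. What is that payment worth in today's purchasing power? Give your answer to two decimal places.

Price-level factor over 3 years: (1 + 5.6%)^3 = 1.177583616.
Purchasing power today: C$571,160 divided by that factor.

C$485,027.13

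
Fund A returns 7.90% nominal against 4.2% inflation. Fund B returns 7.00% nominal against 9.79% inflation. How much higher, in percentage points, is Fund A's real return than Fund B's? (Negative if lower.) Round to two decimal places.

6.09

Fund A real return: 1.0790/1.042 − 1 = 3.551%.
Fund B real return: 1.0700/1.0979 − 1 = -2.541%.
Difference: 3.551 − (-2.541) = 6.092 pp.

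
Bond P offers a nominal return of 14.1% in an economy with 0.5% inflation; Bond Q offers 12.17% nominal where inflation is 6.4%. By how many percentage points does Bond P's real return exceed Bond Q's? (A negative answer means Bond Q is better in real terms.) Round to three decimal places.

8.109

Bond P real return: 1.141/1.005 − 1 = 13.5323%.
Bond Q real return: 1.1217/1.064 − 1 = 5.4229%.
Difference: 13.5323 − 5.4229 = 8.1094 pp.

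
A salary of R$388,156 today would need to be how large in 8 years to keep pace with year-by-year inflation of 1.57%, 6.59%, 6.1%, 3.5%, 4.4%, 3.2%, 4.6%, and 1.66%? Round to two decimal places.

R$528,695.89

Cumulative price-level factor: 1.0157 × 1.0659 × 1.061 × 1.035 × 1.044 × 1.032 × 1.046 × 1.0166 ≈ 1.3620706481.
The nominal amount required is R$388,156 scaled up by that factor.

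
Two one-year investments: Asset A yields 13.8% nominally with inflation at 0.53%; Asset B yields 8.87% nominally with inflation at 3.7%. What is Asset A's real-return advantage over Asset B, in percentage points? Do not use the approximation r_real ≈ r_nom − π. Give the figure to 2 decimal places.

Asset A real return: 1.138/1.0053 − 1 = 13.200%.
Asset B real return: 1.0887/1.037 − 1 = 4.986%.
Difference: 13.200 − 4.986 = 8.214 pp.

8.21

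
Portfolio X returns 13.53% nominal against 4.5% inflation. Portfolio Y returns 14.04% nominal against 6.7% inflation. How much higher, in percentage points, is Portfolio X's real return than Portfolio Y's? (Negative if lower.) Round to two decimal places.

1.76

Portfolio X real return: 1.1353/1.045 − 1 = 8.641%.
Portfolio Y real return: 1.1404/1.067 − 1 = 6.879%.
Difference: 8.641 − 6.879 = 1.762 pp.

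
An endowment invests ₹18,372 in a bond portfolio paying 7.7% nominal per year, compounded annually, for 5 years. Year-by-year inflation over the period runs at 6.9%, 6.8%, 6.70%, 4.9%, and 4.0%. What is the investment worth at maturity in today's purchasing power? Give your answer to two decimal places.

Nominal value at maturity: ₹18,372 × (1 + 7.7%)^5 ≈ ₹26,621.65.
Price-level factor over 5 years: 1.069 × 1.068 × 1.0670 × 1.049 × 1.040 ≈ 1.3289915047.
Dividing the nominal maturity value by the price-level factor gives the value in today's money.

₹20,031.47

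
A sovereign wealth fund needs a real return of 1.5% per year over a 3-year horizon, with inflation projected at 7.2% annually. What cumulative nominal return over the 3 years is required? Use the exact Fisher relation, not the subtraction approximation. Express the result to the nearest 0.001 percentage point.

28.820%

Required annual nominal rate: (1+1.5%)(1+7.2%) − 1 = 8.808%.
Cumulative over 3 years: (1 + 0.08808)^3 − 1 ≈ 0.28820.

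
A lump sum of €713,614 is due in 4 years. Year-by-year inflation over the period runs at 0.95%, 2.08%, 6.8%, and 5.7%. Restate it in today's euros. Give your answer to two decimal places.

Price-level factor over 4 years: 1.0095 × 1.0208 × 1.068 × 1.057 ≈ 1.1633040087.
Purchasing power today: €713,614 divided by that factor.

€613,437.24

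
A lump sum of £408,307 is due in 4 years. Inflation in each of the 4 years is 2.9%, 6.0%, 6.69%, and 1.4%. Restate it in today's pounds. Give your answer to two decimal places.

£346,022.16

Price-level factor over 4 years: 1.029 × 1.060 × 1.0669 × 1.014 ≈ 1.1800024531.
Purchasing power today: £408,307 divided by that factor.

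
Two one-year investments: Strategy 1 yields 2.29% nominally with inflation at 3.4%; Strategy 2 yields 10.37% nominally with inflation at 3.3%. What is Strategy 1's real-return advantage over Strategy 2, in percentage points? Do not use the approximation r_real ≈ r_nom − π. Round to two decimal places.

Strategy 1 real return: 1.0229/1.034 − 1 = -1.074%.
Strategy 2 real return: 1.1037/1.033 − 1 = 6.844%.
Difference: -1.074 − 6.844 = -7.918 pp.

-7.92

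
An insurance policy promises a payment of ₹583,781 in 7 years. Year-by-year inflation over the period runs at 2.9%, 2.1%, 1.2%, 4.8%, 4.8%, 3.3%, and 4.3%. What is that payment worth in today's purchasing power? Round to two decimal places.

₹464,003.37

Price-level factor over 7 years: 1.029 × 1.021 × 1.012 × 1.048 × 1.048 × 1.033 × 1.043 ≈ 1.2581395785.
Purchasing power today: ₹583,781 divided by that factor.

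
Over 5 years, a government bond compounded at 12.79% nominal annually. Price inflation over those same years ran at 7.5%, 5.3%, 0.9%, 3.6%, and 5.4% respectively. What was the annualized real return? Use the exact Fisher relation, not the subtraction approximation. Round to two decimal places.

Cumulative inflation factor: 1.075 × 1.053 × 1.009 × 1.036 × 1.054 ≈ 1.24718.
Nominal growth factor: 1.82538. Real growth factor = 1.82538 / 1.24718 ≈ 1.46361.
Annualized: 1.46361^(1/5) − 1 ≈ 0.07916.

7.92%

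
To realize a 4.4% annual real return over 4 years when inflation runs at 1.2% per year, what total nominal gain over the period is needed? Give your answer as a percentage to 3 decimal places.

Required annual nominal rate: (1+4.4%)(1+1.2%) − 1 = 5.6528%.
Cumulative over 4 years: (1 + 0.056528)^4 − 1 ≈ 0.24602.

24.602%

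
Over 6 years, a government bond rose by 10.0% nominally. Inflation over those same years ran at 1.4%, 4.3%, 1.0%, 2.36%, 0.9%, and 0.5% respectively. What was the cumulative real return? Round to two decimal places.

-0.79%

Cumulative inflation factor: 1.014 × 1.043 × 1.010 × 1.0236 × 1.009 × 1.005 ≈ 1.10874.
Nominal growth factor: 1.10000. Real growth factor = 1.10000 / 1.10874 ≈ 0.99211.
Total real return ≈ -0.7886%.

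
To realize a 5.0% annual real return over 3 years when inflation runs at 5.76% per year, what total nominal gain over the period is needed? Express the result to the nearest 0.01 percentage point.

Required annual nominal rate: (1+5.0%)(1+5.76%) − 1 = 11.048%.
Cumulative over 3 years: (1 + 0.11048)^3 − 1 ≈ 0.36941.

36.94%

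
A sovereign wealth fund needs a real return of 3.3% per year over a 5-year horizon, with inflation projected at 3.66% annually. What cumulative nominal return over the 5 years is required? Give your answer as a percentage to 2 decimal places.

40.79%

Required annual nominal rate: (1+3.3%)(1+3.66%) − 1 = 7.08078%.
Cumulative over 5 years: (1 + 0.0708078)^5 − 1 ≈ 0.40785.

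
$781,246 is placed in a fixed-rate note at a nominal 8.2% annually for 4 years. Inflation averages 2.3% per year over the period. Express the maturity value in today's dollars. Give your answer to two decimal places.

Nominal value at maturity: $781,246 × (1 + 8.2%)^4 ≈ $1,070,771.61.
Price-level factor over 4 years: (1 + 2.3%)^4 ≈ 1.0952229478.
The maturity value deflated by that factor is the answer in today's purchasing power.

$977,674.56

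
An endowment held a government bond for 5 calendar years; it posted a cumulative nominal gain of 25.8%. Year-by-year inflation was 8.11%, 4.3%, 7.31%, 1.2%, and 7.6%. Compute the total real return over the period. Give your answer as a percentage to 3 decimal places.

-4.523%

Cumulative inflation factor: 1.0811 × 1.043 × 1.0731 × 1.012 × 1.076 ≈ 1.31760.
Nominal growth factor: 1.25800. Real growth factor = 1.25800 / 1.31760 ≈ 0.95477.
Total real return ≈ -4.5233%.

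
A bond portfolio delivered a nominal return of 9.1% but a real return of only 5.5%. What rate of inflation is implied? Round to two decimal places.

3.41%

From (1+r_nom) = (1+r_real)(1+π), we get 1+π = (1 + 9.1%)/(1 + 5.5%) = 1.091/1.055 ≈ 1.03412.
So π ≈ 3.4123%.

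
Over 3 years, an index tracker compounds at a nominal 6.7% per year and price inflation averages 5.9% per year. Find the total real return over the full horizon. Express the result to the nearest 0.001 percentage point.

The annual real rate is (1+6.7%)/(1+5.9%) − 1 = 0.7554%.
Compounded over 3 years: (1 + 0.007554)^3 − 1 ≈ 0.02283.

2.283%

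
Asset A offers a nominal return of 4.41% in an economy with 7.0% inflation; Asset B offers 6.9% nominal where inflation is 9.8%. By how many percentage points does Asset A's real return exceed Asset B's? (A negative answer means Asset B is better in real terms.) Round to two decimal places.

Asset A real return: 1.0441/1.070 − 1 = -2.421%.
Asset B real return: 1.069/1.098 − 1 = -2.641%.
Difference: -2.421 − (-2.641) = 0.220 pp.

0.22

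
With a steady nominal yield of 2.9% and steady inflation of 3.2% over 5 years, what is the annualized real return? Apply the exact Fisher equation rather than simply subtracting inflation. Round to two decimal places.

With constant rates the annual real return is the same each year: (1+2.9%)/(1+3.2%) − 1 = -0.00291.

-0.29%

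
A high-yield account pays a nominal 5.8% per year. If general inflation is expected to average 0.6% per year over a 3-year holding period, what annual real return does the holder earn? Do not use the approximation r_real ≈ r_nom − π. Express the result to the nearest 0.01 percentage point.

With constant rates the annual real return is the same each year: (1+5.8%)/(1+0.6%) − 1 = 0.05169.

5.17%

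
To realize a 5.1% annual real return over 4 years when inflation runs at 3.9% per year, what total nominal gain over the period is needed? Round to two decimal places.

42.19%

Required annual nominal rate: (1+5.1%)(1+3.9%) − 1 = 9.1989%.
Cumulative over 4 years: (1 + 0.091989)^4 − 1 ≈ 0.42191.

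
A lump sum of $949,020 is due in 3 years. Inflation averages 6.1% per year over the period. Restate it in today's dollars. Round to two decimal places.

$794,564.60

Price-level factor over 3 years: (1 + 6.1%)^3 = 1.194389981.
Purchasing power today: $949,020 divided by that factor.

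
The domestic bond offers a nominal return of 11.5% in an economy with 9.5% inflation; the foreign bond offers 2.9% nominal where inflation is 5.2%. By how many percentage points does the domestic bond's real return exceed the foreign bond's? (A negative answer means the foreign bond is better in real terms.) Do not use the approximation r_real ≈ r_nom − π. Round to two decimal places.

4.01

The domestic bond real return: 1.115/1.095 − 1 = 1.826%.
The foreign bond real return: 1.029/1.052 − 1 = -2.186%.
Difference: 1.826 − (-2.186) = 4.012 pp.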